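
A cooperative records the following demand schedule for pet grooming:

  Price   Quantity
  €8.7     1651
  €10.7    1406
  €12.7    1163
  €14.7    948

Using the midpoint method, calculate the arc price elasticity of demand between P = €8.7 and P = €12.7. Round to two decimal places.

-0.93

At P = 8.7, Q = 1651; at P = 12.7, Q = 1163.
ΔQ = -488, ΔP = 4.0. Midpoints: P̄ = 10.70, Q̄ = 1407.0.
ε = (ΔQ/ΔP)(P̄/Q̄) = (-488/4.0)(10.70/1407.0).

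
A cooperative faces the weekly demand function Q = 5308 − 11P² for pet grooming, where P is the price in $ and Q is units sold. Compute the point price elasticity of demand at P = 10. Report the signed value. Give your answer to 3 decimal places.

At P = 10, Q = 4208.
dQ/dP = −22P = -220.
ε = (dQ/dP)(P/Q) = (-220)(10/4208).
|ε| < 1, so demand is inelastic at this price.

-0.523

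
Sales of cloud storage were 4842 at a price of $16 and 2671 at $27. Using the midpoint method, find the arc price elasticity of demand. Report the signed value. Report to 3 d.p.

ΔQ = 2671 − 4842 = -2171; ΔP = 27 − 16 = 11.
Midpoints: P̄ = 21.50, Q̄ = 3756.5.
ε = (ΔQ/ΔP)(P̄/Q̄) = (-2171/11)(21.50/3756.5).

-1.130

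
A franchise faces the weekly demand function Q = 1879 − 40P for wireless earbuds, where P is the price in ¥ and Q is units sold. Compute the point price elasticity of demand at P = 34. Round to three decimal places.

At P = 34, Q = 519.
dQ/dP = −40.
ε = (dQ/dP)(P/Q) = (-40)(34/519).
|ε| > 1, so demand is elastic at this price.

-2.620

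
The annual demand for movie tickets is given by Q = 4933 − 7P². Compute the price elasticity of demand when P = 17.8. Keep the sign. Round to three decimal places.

At P = 17.8, Q = 2715.120.
dQ/dP = −14P = -249.200.
ε = (dQ/dP)(P/Q) = (-249.200)(17.8/2715.120).

-1.634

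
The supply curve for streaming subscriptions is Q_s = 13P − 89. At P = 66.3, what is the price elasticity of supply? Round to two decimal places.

1.12

At P = 66.3, Q_s = 772.90.
dQ_s/dP = 13.
ε_s = (dQ_s/dP)(P/Q_s) = (13)(66.3/772.90).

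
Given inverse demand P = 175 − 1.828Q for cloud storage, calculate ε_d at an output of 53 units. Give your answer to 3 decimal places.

-0.806

At Q = 53, P = 175 − 1.828(53) = 78.12.
dP/dQ = −1.828, so dQ/dP = 1/(−1.828) = -0.547.
ε = (dQ/dP)(P/Q) = (-0.547)(78.12/53).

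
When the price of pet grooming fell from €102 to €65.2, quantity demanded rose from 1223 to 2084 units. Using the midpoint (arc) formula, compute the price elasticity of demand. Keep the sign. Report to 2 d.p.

-1.18

ΔQ = 2084 − 1223 = 861; ΔP = 65.2 − 102 = -36.8.
Midpoints: P̄ = 83.60, Q̄ = 1653.5.
ε = (ΔQ/ΔP)(P̄/Q̄) = (861/-36.8)(83.60/1653.5).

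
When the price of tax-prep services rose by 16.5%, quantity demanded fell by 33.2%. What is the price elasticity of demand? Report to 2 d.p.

ε = %ΔQ / %ΔP = (-33.2)/(16.5) = -2.012.

-2.01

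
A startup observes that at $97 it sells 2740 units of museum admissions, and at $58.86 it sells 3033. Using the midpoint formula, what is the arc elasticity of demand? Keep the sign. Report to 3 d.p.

-0.207

ΔQ = 3033 − 2740 = 293; ΔP = 58.86 − 97 = -38.14.
Midpoints: P̄ = 77.93, Q̄ = 2886.5.
ε = (ΔQ/ΔP)(P̄/Q̄) = (293/-38.14)(77.93/2886.5).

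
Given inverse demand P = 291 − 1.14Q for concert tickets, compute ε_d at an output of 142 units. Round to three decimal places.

At Q = 142, P = 291 − 1.14(142) = 129.12.
dP/dQ = −1.14, so dQ/dP = 1/(−1.14) = -0.877.
ε = (dQ/dP)(P/Q) = (-0.877)(129.12/142).

-0.798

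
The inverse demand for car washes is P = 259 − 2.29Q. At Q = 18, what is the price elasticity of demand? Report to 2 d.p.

At Q = 18, P = 259 − 2.29(18) = 217.78.
dP/dQ = −2.29, so dQ/dP = 1/(−2.29) = -0.437.
ε = (dQ/dP)(P/Q) = (-0.437)(217.78/18).

-5.28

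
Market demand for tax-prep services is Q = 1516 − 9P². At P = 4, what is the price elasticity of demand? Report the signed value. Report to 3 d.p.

-0.210

At P = 4, Q = 1372.
dQ/dP = −18P = -72.
ε = (dQ/dP)(P/Q) = (-72)(4/1372).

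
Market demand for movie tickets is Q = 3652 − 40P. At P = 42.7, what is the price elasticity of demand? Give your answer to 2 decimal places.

At P = 42.7, Q = 1944.
dQ/dP = −40.
ε = (dQ/dP)(P/Q) = (-40)(42.7/1944).
|ε| < 1, so demand is inelastic at this price.

-0.88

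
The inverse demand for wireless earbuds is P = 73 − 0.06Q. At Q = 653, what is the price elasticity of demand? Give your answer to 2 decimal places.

At Q = 653, P = 73 − 0.06(653) = 33.82.
dP/dQ = −0.06, so dQ/dP = 1/(−0.06) = -16.667.
ε = (dQ/dP)(P/Q) = (-16.667)(33.82/653).

-0.86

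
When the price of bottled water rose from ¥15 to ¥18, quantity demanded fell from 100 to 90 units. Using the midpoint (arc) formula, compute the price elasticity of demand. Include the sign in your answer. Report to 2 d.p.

ΔQ = 90 − 100 = -10; ΔP = 18 − 15 = 3.
Midpoints: P̄ = 16.50, Q̄ = 95.0.
ε = (ΔQ/ΔP)(P̄/Q̄) = (-10/3)(16.50/95.0).

-0.58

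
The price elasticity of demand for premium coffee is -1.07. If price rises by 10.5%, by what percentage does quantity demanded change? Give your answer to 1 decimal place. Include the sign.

-11.2%

%ΔQ ≈ ε × %ΔP = (-1.07)(10.5%) = -11.24%.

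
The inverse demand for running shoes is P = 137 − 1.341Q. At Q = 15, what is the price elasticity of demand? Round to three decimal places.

-5.811

At Q = 15, P = 137 − 1.341(15) = 116.89.
dP/dQ = −1.341, so dQ/dP = 1/(−1.341) = -0.746.
ε = (dQ/dP)(P/Q) = (-0.746)(116.89/15).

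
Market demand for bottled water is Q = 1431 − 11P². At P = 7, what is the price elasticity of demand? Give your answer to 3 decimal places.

-1.209

At P = 7, Q = 892.
dQ/dP = −22P = -154.
ε = (dQ/dP)(P/Q) = (-154)(7/892).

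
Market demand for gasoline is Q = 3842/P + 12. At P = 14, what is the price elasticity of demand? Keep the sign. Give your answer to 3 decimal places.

-0.958

At P = 14, Q = 286.429.
dQ/dP = −3842/P² = -19.602.
ε = (dQ/dP)(P/Q) = (-19.602)(14/286.429).
|ε| < 1, so demand is inelastic at this price.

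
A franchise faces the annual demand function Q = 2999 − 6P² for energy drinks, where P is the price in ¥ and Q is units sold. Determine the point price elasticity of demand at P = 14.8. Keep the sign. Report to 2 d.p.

At P = 14.8, Q = 1684.760.
dQ/dP = −12P = -177.600.
ε = (dQ/dP)(P/Q) = (-177.600)(14.8/1684.760).

-1.56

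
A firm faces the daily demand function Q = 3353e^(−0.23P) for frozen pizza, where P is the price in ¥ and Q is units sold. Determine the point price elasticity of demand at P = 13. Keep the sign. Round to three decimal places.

-2.990

At P = 13, Q = 168.614.
dQ/dP = −0.23·3353e^(−0.23P) = −0.23Q = -38.781.
ε = (dQ/dP)(P/Q) = (-38.781)(13/168.614).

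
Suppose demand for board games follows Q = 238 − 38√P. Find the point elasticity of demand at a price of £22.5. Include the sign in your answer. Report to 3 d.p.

At P = 22.5, Q = 57.750.
dQ/dP = −38/(2√P) = -4.006.
ε = (dQ/dP)(P/Q) = (-4.006)(22.5/57.750).

-1.561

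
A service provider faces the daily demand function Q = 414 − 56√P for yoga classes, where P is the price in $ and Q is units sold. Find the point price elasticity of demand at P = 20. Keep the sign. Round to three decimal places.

-0.766

At P = 20, Q = 163.560.
dQ/dP = −56/(2√P) = -6.261.
ε = (dQ/dP)(P/Q) = (-6.261)(20/163.560).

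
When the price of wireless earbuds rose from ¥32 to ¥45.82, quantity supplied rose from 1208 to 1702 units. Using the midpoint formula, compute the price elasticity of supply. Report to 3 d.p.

0.956

ΔQ = 1702 − 1208 = 494; ΔP = 45.82 − 32 = 13.82.
Midpoints: P̄ = 38.91, Q̄ = 1455.0.
ε_s = (ΔQ/ΔP)(P̄/Q̄) = (494/13.82)(38.91/1455.0).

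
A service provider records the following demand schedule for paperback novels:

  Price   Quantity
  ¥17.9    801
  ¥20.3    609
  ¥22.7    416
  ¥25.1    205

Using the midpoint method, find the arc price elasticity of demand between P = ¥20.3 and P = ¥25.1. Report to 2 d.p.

At P = 20.3, Q = 609; at P = 25.1, Q = 205.
ΔQ = -404, ΔP = 4.8. Midpoints: P̄ = 22.70, Q̄ = 407.0.
ε = (ΔQ/ΔP)(P̄/Q̄) = (-404/4.8)(22.70/407.0).

-4.69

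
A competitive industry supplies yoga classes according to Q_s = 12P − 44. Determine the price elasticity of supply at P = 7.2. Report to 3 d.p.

At P = 7.2, Q_s = 42.40.
dQ_s/dP = 12.
ε_s = (dQ_s/dP)(P/Q_s) = (12)(7.2/42.40).

2.038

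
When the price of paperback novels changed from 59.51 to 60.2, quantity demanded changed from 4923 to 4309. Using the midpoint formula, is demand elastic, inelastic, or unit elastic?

elastic

Arc ε ≈ -11.539.
|ε| = 11.54 > 1.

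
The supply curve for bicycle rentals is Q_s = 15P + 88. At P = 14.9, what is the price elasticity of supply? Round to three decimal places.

At P = 14.9, Q_s = 311.50.
dQ_s/dP = 15.
ε_s = (dQ_s/dP)(P/Q_s) = (15)(14.9/311.50).

0.717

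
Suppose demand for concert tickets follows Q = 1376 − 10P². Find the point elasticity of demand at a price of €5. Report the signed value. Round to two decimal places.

At P = 5, Q = 1126.
dQ/dP = −20P = -100.
ε = (dQ/dP)(P/Q) = (-100)(5/1126).

-0.44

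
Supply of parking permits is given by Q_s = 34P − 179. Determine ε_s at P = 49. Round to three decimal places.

1.120

At P = 49, Q_s = 1487.
dQ_s/dP = 34.
ε_s = (dQ_s/dP)(P/Q_s) = (34)(49/1487).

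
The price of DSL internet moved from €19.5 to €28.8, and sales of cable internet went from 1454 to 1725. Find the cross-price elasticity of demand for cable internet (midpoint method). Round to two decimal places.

ΔQ_x = 1725 − 1454 = 271; ΔP_y = 28.8 − 19.5 = 9.3.
Midpoints: P̄_y = 24.15, Q̄_x = 1589.5.
ε_xy = (ΔQ_x/ΔP_y)(P̄_y/Q̄_x) = (271/9.3)(24.15/1589.5).

0.44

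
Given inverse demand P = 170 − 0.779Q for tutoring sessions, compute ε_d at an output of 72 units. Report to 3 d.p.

At Q = 72, P = 170 − 0.779(72) = 113.91.
dP/dQ = −0.779, so dQ/dP = 1/(−0.779) = -1.284.
ε = (dQ/dP)(P/Q) = (-1.284)(113.91/72).

-2.031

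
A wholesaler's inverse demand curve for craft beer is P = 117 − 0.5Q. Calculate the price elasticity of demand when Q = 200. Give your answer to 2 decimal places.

At Q = 200, P = 117 − 0.5(200) = 17.00.
dP/dQ = −0.5, so dQ/dP = 1/(−0.5) = -2.000.
ε = (dQ/dP)(P/Q) = (-2.000)(17.00/200).

-0.17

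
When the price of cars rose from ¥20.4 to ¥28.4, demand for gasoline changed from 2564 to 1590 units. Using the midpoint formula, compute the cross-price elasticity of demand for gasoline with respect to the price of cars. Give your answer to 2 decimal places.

ΔQ_x = 1590 − 2564 = -974; ΔP_y = 28.4 − 20.4 = 8.
Midpoints: P̄_y = 24.40, Q̄_x = 2077.0.
ε_xy = (ΔQ_x/ΔP_y)(P̄_y/Q̄_x) = (-974/8)(24.40/2077.0).
ε_xy < 0, so the goods are complements.

-1.43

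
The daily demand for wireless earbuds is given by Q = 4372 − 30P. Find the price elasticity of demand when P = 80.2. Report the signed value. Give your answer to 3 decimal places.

At P = 80.2, Q = 1966.
dQ/dP = −30.
ε = (dQ/dP)(P/Q) = (-30)(80.2/1966).
|ε| > 1, so demand is elastic at this price.

-1.224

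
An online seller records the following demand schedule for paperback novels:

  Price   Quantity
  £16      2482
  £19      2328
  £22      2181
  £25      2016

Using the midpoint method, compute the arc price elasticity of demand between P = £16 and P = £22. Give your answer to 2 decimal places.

-0.41

At P = 16, Q = 2482; at P = 22, Q = 2181.
ΔQ = -301, ΔP = 6. Midpoints: P̄ = 19.00, Q̄ = 2331.5.
ε = (ΔQ/ΔP)(P̄/Q̄) = (-301/6)(19.00/2331.5).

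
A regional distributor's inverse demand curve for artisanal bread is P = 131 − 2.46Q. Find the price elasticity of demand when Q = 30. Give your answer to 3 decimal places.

At Q = 30, P = 131 − 2.46(30) = 57.20.
dP/dQ = −2.46, so dQ/dP = 1/(−2.46) = -0.407.
ε = (dQ/dP)(P/Q) = (-0.407)(57.20/30).

-0.775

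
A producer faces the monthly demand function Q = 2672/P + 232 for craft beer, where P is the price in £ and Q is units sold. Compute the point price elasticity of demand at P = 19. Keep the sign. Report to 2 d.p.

-0.38

At P = 19, Q = 372.632.
dQ/dP = −2672/P² = -7.402.
ε = (dQ/dP)(P/Q) = (-7.402)(19/372.632).
|ε| < 1, so demand is inelastic at this price.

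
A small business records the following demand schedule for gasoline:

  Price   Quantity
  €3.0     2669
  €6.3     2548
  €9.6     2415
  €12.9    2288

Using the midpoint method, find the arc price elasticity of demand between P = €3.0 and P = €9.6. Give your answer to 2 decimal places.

-0.10

At P = 3.0, Q = 2669; at P = 9.6, Q = 2415.
ΔQ = -254, ΔP = 6.6. Midpoints: P̄ = 6.30, Q̄ = 2542.0.
ε = (ΔQ/ΔP)(P̄/Q̄) = (-254/6.6)(6.30/2542.0).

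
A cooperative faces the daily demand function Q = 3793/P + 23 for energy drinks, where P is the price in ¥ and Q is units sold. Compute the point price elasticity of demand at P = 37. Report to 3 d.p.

At P = 37, Q = 125.514.
dQ/dP = −3793/P² = -2.771.
ε = (dQ/dP)(P/Q) = (-2.771)(37/125.514).

-0.817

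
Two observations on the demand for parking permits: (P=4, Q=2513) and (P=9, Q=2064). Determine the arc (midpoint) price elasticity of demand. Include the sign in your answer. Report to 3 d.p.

-0.255

ΔQ = 2064 − 2513 = -449; ΔP = 9 − 4 = 5.
Midpoints: P̄ = 6.50, Q̄ = 2288.5.
ε = (ΔQ/ΔP)(P̄/Q̄) = (-449/5)(6.50/2288.5).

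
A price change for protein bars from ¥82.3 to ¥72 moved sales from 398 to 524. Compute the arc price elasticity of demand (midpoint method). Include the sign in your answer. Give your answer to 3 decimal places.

ΔQ = 524 − 398 = 126; ΔP = 72 − 82.3 = -10.3.
Midpoints: P̄ = 77.15, Q̄ = 461.0.
ε = (ΔQ/ΔP)(P̄/Q̄) = (126/-10.3)(77.15/461.0).

-2.047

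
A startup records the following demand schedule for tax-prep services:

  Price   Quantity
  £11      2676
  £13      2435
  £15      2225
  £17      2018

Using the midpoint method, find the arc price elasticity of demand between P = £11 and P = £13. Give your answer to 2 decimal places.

At P = 11, Q = 2676; at P = 13, Q = 2435.
ΔQ = -241, ΔP = 2. Midpoints: P̄ = 12.00, Q̄ = 2555.5.
ε = (ΔQ/ΔP)(P̄/Q̄) = (-241/2)(12.00/2555.5).

-0.57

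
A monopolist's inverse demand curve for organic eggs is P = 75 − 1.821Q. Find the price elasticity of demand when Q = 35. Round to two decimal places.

At Q = 35, P = 75 − 1.821(35) = 11.27.
dP/dQ = −1.821, so dQ/dP = 1/(−1.821) = -0.549.
ε = (dQ/dP)(P/Q) = (-0.549)(11.27/35).

-0.18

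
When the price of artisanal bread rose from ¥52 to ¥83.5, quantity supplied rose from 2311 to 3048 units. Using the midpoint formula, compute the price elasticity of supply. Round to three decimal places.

0.592

ΔQ = 3048 − 2311 = 737; ΔP = 83.5 − 52 = 31.5.
Midpoints: P̄ = 67.75, Q̄ = 2679.5.
ε_s = (ΔQ/ΔP)(P̄/Q̄) = (737/31.5)(67.75/2679.5).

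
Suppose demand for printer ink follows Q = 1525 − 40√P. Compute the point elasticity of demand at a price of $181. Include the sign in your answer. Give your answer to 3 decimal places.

-0.273

At P = 181, Q = 986.855.
dQ/dP = −40/(2√P) = -1.487.
ε = (dQ/dP)(P/Q) = (-1.487)(181/986.855).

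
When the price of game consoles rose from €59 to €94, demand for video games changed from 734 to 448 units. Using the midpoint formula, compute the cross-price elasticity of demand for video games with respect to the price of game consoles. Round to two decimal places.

ΔQ_x = 448 − 734 = -286; ΔP_y = 94 − 59 = 35.
Midpoints: P̄_y = 76.50, Q̄_x = 591.0.
ε_xy = (ΔQ_x/ΔP_y)(P̄_y/Q̄_x) = (-286/35)(76.50/591.0).

-1.06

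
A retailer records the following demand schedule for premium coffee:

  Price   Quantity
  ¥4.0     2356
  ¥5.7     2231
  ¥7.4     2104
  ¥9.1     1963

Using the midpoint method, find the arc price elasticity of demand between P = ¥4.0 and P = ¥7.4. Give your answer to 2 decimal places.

At P = 4.0, Q = 2356; at P = 7.4, Q = 2104.
ΔQ = -252, ΔP = 3.4. Midpoints: P̄ = 5.70, Q̄ = 2230.0.
ε = (ΔQ/ΔP)(P̄/Q̄) = (-252/3.4)(5.70/2230.0).

-0.19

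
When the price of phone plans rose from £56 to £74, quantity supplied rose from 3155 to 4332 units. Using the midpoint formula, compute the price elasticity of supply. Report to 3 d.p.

ΔQ = 4332 − 3155 = 1177; ΔP = 74 − 56 = 18.
Midpoints: P̄ = 65.00, Q̄ = 3743.5.
ε_s = (ΔQ/ΔP)(P̄/Q̄) = (1177/18)(65.00/3743.5).

1.135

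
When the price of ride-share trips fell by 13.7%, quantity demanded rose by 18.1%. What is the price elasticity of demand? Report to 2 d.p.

-1.32

ε = %ΔQ / %ΔP = (18.1)/(-13.7) = -1.321.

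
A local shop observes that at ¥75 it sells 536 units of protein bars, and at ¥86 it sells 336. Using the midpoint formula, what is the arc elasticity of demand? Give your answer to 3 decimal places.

-3.357

ΔQ = 336 − 536 = -200; ΔP = 86 − 75 = 11.
Midpoints: P̄ = 80.50, Q̄ = 436.0.
ε = (ΔQ/ΔP)(P̄/Q̄) = (-200/11)(80.50/436.0).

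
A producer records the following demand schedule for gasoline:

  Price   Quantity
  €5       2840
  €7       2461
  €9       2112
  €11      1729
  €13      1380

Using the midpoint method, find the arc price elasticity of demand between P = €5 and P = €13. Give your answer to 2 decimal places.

At P = 5, Q = 2840; at P = 13, Q = 1380.
ΔQ = -1460, ΔP = 8. Midpoints: P̄ = 9.00, Q̄ = 2110.0.
ε = (ΔQ/ΔP)(P̄/Q̄) = (-1460/8)(9.00/2110.0).

-0.78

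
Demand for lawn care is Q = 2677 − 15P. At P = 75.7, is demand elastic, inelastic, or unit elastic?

Q = 1541.500, dQ/dP = -15.
ε = (dQ/dP)(P/Q) ≈ -0.737.
|ε| = 0.74 < 1.

inelastic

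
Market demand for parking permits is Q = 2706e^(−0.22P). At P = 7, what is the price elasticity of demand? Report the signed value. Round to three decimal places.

-1.540

At P = 7, Q = 580.115.
dQ/dP = −0.22·2706e^(−0.22P) = −0.22Q = -127.625.
ε = (dQ/dP)(P/Q) = (-127.625)(7/580.115).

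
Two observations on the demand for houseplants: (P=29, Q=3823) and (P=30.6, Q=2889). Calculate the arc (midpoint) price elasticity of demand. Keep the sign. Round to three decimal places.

-5.183

ΔQ = 2889 − 3823 = -934; ΔP = 30.6 − 29 = 1.6.
Midpoints: P̄ = 29.80, Q̄ = 3356.0.
ε = (ΔQ/ΔP)(P̄/Q̄) = (-934/1.6)(29.80/3356.0).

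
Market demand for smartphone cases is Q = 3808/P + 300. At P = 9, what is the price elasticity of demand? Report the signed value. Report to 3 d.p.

At P = 9, Q = 723.111.
dQ/dP = −3808/P² = -47.012.
ε = (dQ/dP)(P/Q) = (-47.012)(9/723.111).

-0.585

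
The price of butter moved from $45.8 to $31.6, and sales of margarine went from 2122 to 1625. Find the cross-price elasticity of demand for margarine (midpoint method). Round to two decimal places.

0.72

ΔQ_x = 1625 − 2122 = -497; ΔP_y = 31.6 − 45.8 = -14.2.
Midpoints: P̄_y = 38.70, Q̄_x = 1873.5.
ε_xy = (ΔQ_x/ΔP_y)(P̄_y/Q̄_x) = (-497/-14.2)(38.70/1873.5).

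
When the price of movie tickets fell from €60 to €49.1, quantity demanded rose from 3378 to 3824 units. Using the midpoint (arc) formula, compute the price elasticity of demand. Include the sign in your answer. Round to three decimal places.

ΔQ = 3824 − 3378 = 446; ΔP = 49.1 − 60 = -10.9.
Midpoints: P̄ = 54.55, Q̄ = 3601.0.
ε = (ΔQ/ΔP)(P̄/Q̄) = (446/-10.9)(54.55/3601.0).

-0.620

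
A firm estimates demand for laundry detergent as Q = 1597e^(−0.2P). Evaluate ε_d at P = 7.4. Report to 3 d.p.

-1.480

At P = 7.4, Q = 363.537.
dQ/dP = −0.2·1597e^(−0.2P) = −0.2Q = -72.707.
ε = (dQ/dP)(P/Q) = (-72.707)(7.4/363.537).
|ε| > 1, so demand is elastic at this price.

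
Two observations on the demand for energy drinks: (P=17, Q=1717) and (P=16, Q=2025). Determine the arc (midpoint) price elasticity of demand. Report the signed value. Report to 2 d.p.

ΔQ = 2025 − 1717 = 308; ΔP = 16 − 17 = -1.
Midpoints: P̄ = 16.50, Q̄ = 1871.0.
ε = (ΔQ/ΔP)(P̄/Q̄) = (308/-1)(16.50/1871.0).

-2.72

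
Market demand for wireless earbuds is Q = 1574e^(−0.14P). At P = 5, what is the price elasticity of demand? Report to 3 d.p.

At P = 5, Q = 781.625.
dQ/dP = −0.14·1574e^(−0.14P) = −0.14Q = -109.428.
ε = (dQ/dP)(P/Q) = (-109.428)(5/781.625).
|ε| < 1, so demand is inelastic at this price.

-0.700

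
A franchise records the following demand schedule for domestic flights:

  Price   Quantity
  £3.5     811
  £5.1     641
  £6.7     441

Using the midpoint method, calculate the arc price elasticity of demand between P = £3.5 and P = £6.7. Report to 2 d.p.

At P = 3.5, Q = 811; at P = 6.7, Q = 441.
ΔQ = -370, ΔP = 3.2. Midpoints: P̄ = 5.10, Q̄ = 626.0.
ε = (ΔQ/ΔP)(P̄/Q̄) = (-370/3.2)(5.10/626.0).

-0.94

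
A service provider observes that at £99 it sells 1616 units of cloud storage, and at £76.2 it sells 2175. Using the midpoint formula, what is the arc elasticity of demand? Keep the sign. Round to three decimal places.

-1.133

ΔQ = 2175 − 1616 = 559; ΔP = 76.2 − 99 = -22.8.
Midpoints: P̄ = 87.60, Q̄ = 1895.5.
ε = (ΔQ/ΔP)(P̄/Q̄) = (559/-22.8)(87.60/1895.5).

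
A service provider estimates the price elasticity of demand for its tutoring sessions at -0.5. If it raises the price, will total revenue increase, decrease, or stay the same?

increase

|ε| = 0.50 < 1, so demand is inelastic. A price rise therefore raises total revenue.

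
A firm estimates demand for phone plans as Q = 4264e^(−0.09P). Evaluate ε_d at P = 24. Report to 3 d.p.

At P = 24, Q = 491.746.
dQ/dP = −0.09·4264e^(−0.09P) = −0.09Q = -44.257.
ε = (dQ/dP)(P/Q) = (-44.257)(24/491.746).
|ε| > 1, so demand is elastic at this price.

-2.160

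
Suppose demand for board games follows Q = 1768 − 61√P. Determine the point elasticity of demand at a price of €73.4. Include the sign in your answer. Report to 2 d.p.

-0.21

At P = 73.4, Q = 1245.390.
dQ/dP = −61/(2√P) = -3.560.
ε = (dQ/dP)(P/Q) = (-3.560)(73.4/1245.390).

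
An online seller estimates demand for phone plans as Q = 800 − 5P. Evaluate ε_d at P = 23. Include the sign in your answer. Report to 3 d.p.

-0.168

At P = 23, Q = 685.
dQ/dP = −5.
ε = (dQ/dP)(P/Q) = (-5)(23/685).
|ε| < 1, so demand is inelastic at this price.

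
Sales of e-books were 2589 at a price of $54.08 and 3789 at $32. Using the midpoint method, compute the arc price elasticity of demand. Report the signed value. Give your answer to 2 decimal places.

ΔQ = 3789 − 2589 = 1200; ΔP = 32 − 54.08 = -22.08.
Midpoints: P̄ = 43.04, Q̄ = 3189.0.
ε = (ΔQ/ΔP)(P̄/Q̄) = (1200/-22.08)(43.04/3189.0).

-0.73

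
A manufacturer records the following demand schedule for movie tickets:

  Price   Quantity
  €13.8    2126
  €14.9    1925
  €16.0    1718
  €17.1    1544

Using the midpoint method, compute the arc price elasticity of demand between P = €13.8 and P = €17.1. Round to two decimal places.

-1.48

At P = 13.8, Q = 2126; at P = 17.1, Q = 1544.
ΔQ = -582, ΔP = 3.3. Midpoints: P̄ = 15.45, Q̄ = 1835.0.
ε = (ΔQ/ΔP)(P̄/Q̄) = (-582/3.3)(15.45/1835.0).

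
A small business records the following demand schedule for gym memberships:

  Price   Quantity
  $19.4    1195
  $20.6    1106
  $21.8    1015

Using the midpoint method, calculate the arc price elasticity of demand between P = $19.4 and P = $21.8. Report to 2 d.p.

-1.40

At P = 19.4, Q = 1195; at P = 21.8, Q = 1015.
ΔQ = -180, ΔP = 2.4. Midpoints: P̄ = 20.60, Q̄ = 1105.0.
ε = (ΔQ/ΔP)(P̄/Q̄) = (-180/2.4)(20.60/1105.0).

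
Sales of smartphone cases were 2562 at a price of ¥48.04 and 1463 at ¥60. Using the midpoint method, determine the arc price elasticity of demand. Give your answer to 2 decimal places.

ΔQ = 1463 − 2562 = -1099; ΔP = 60 − 48.04 = 11.96.
Midpoints: P̄ = 54.02, Q̄ = 2012.5.
ε = (ΔQ/ΔP)(P̄/Q̄) = (-1099/11.96)(54.02/2012.5).

-2.47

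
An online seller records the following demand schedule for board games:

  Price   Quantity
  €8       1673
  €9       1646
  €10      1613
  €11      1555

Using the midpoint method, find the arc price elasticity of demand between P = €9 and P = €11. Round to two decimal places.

At P = 9, Q = 1646; at P = 11, Q = 1555.
ΔQ = -91, ΔP = 2. Midpoints: P̄ = 10.00, Q̄ = 1600.5.
ε = (ΔQ/ΔP)(P̄/Q̄) = (-91/2)(10.00/1600.5).

-0.28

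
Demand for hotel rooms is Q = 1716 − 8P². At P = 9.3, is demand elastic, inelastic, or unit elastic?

elastic

Q = 1024.080, dQ/dP = -148.800.
ε = (dQ/dP)(P/Q) ≈ -1.351.
|ε| = 1.35 > 1.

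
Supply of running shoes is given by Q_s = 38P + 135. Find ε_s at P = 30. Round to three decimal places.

0.894

At P = 30, Q_s = 1275.
dQ_s/dP = 38.
ε_s = (dQ_s/dP)(P/Q_s) = (38)(30/1275).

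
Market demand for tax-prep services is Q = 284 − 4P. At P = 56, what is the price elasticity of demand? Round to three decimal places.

-3.733

At P = 56, Q = 60.
dQ/dP = −4.
ε = (dQ/dP)(P/Q) = (-4)(56/60).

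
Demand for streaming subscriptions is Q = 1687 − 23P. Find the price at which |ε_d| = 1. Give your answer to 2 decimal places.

For linear demand Q = a − bP, ε = −bP/(a − bP). |ε| = 1 when bP = a − bP, i.e. P = a/(2b).
P = 1687/(2·23) = 1687/46 = 36.6739.

36.67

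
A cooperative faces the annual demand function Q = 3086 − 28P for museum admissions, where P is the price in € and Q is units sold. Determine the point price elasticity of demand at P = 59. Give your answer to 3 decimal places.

At P = 59, Q = 1434.
dQ/dP = −28.
ε = (dQ/dP)(P/Q) = (-28)(59/1434).

-1.152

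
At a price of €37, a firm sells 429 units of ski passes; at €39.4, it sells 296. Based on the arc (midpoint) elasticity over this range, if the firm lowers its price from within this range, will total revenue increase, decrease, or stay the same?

Arc ε = (-133/2.4)(38.20/362.5) ≈ -5.840.
|ε| = 5.84 > 1, so demand is elastic. A price cut therefore raises total revenue.

increase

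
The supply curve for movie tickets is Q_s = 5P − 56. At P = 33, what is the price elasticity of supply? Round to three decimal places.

At P = 33, Q_s = 109.
dQ_s/dP = 5.
ε_s = (dQ_s/dP)(P/Q_s) = (5)(33/109).

1.514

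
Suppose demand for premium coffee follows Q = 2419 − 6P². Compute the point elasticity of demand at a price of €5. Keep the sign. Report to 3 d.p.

-0.132

At P = 5, Q = 2269.
dQ/dP = −12P = -60.
ε = (dQ/dP)(P/Q) = (-60)(5/2269).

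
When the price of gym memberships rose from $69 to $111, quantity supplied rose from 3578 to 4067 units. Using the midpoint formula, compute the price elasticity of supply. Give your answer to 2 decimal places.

0.27

ΔQ = 4067 − 3578 = 489; ΔP = 111 − 69 = 42.
Midpoints: P̄ = 90.00, Q̄ = 3822.5.
ε_s = (ΔQ/ΔP)(P̄/Q̄) = (489/42)(90.00/3822.5).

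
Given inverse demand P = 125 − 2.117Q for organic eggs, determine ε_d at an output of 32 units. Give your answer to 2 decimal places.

At Q = 32, P = 125 − 2.117(32) = 57.26.
dP/dQ = −2.117, so dQ/dP = 1/(−2.117) = -0.472.
ε = (dQ/dP)(P/Q) = (-0.472)(57.26/32).

-0.85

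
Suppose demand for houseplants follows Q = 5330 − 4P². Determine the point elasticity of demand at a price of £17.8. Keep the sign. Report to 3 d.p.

-0.624

At P = 17.8, Q = 4062.640.
dQ/dP = −8P = -142.400.
ε = (dQ/dP)(P/Q) = (-142.400)(17.8/4062.640).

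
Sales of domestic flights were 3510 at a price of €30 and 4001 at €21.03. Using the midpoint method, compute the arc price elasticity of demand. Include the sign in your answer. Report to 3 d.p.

ΔQ = 4001 − 3510 = 491; ΔP = 21.03 − 30 = -8.97.
Midpoints: P̄ = 25.52, Q̄ = 3755.5.
ε = (ΔQ/ΔP)(P̄/Q̄) = (491/-8.97)(25.52/3755.5).

-0.372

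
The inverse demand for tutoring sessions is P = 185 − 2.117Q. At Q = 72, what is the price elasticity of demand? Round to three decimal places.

-0.214

At Q = 72, P = 185 − 2.117(72) = 32.58.
dP/dQ = −2.117, so dQ/dP = 1/(−2.117) = -0.472.
ε = (dQ/dP)(P/Q) = (-0.472)(32.58/72).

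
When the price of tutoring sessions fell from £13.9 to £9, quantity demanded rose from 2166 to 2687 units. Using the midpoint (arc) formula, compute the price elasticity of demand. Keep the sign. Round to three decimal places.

-0.502

ΔQ = 2687 − 2166 = 521; ΔP = 9 − 13.9 = -4.9.
Midpoints: P̄ = 11.45, Q̄ = 2426.5.
ε = (ΔQ/ΔP)(P̄/Q̄) = (521/-4.9)(11.45/2426.5).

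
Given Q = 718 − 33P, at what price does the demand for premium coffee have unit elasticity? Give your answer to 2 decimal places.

For linear demand Q = a − bP, ε = −bP/(a − bP). |ε| = 1 when bP = a − bP, i.e. P = a/(2b).
P = 718/(2·33) = 718/66 = 10.8788.

10.88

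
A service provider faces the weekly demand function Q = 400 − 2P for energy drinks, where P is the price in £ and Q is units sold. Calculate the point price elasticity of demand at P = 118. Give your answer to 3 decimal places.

-1.439

At P = 118, Q = 164.
dQ/dP = −2.
ε = (dQ/dP)(P/Q) = (-2)(118/164).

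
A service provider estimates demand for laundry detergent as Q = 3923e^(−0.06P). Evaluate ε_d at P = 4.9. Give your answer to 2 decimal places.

-0.29

At P = 4.9, Q = 2923.720.
dQ/dP = −0.06·3923e^(−0.06P) = −0.06Q = -175.423.
ε = (dQ/dP)(P/Q) = (-175.423)(4.9/2923.720).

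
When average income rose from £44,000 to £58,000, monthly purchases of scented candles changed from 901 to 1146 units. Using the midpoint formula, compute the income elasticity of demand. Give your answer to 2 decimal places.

0.87

ΔQ = 245, ΔI = 14000. Midpoints: Ī = 51,000, Q̄ = 1023.5.
ε_I = (ΔQ/ΔI)(Ī/Q̄) = (245/14000)(51000/1023.5).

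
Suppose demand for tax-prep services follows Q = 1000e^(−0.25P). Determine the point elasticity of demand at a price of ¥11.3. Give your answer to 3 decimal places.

At P = 11.3, Q = 59.309.
dQ/dP = −0.25·1000e^(−0.25P) = −0.25Q = -14.827.
ε = (dQ/dP)(P/Q) = (-14.827)(11.3/59.309).
|ε| > 1, so demand is elastic at this price.

-2.825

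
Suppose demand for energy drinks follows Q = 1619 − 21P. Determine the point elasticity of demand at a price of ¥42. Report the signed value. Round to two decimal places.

At P = 42, Q = 737.
dQ/dP = −21.
ε = (dQ/dP)(P/Q) = (-21)(42/737).
|ε| > 1, so demand is elastic at this price.

-1.20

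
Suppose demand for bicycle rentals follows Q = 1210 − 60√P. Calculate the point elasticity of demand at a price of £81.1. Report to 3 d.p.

At P = 81.1, Q = 669.667.
dQ/dP = −60/(2√P) = -3.331.
ε = (dQ/dP)(P/Q) = (-3.331)(81.1/669.667).
|ε| < 1, so demand is inelastic at this price.

-0.403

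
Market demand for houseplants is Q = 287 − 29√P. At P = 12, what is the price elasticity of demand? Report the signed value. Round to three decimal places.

At P = 12, Q = 186.541.
dQ/dP = −29/(2√P) = -4.186.
ε = (dQ/dP)(P/Q) = (-4.186)(12/186.541).
|ε| < 1, so demand is inelastic at this price.

-0.269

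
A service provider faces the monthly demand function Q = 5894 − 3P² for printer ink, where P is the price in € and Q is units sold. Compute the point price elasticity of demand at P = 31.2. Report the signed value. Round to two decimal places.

At P = 31.2, Q = 2973.680.
dQ/dP = −6P = -187.200.
ε = (dQ/dP)(P/Q) = (-187.200)(31.2/2973.680).
|ε| > 1, so demand is elastic at this price.

-1.96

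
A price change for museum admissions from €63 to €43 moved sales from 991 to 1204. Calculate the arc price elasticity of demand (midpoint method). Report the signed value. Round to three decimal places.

-0.514

ΔQ = 1204 − 991 = 213; ΔP = 43 − 63 = -20.
Midpoints: P̄ = 53.00, Q̄ = 1097.5.
ε = (ΔQ/ΔP)(P̄/Q̄) = (213/-20)(53.00/1097.5).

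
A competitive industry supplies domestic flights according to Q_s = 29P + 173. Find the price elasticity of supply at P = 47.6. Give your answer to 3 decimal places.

0.889

At P = 47.6, Q_s = 1553.40.
dQ_s/dP = 29.
ε_s = (dQ_s/dP)(P/Q_s) = (29)(47.6/1553.40).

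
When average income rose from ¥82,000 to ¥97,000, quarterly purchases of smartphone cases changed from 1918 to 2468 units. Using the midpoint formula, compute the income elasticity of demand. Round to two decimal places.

ΔQ = 550, ΔI = 15000. Midpoints: Ī = 89,500, Q̄ = 2193.0.
ε_I = (ΔQ/ΔI)(Ī/Q̄) = (550/15000)(89500/2193.0).

1.50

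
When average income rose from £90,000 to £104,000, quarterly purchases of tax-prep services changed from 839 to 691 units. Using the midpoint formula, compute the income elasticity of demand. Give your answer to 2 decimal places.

ΔQ = -148, ΔI = 14000. Midpoints: Ī = 97,000, Q̄ = 765.0.
ε_I = (ΔQ/ΔI)(Ī/Q̄) = (-148/14000)(97000/765.0).

-1.34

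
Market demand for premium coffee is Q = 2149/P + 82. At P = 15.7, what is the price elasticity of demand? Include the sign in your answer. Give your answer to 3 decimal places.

At P = 15.7, Q = 218.879.
dQ/dP = −2149/P² = -8.718.
ε = (dQ/dP)(P/Q) = (-8.718)(15.7/218.879).

-0.625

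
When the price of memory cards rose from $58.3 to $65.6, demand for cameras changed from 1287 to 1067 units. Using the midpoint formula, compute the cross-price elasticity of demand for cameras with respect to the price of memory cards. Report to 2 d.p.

ΔQ_x = 1067 − 1287 = -220; ΔP_y = 65.6 − 58.3 = 7.3.
Midpoints: P̄_y = 61.95, Q̄_x = 1177.0.
ε_xy = (ΔQ_x/ΔP_y)(P̄_y/Q̄_x) = (-220/7.3)(61.95/1177.0).

-1.59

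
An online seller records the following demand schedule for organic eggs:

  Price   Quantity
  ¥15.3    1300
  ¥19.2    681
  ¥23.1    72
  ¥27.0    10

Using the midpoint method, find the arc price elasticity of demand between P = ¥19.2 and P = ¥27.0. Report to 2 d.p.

At P = 19.2, Q = 681; at P = 27.0, Q = 10.
ΔQ = -671, ΔP = 7.8. Midpoints: P̄ = 23.10, Q̄ = 345.5.
ε = (ΔQ/ΔP)(P̄/Q̄) = (-671/7.8)(23.10/345.5).

-5.75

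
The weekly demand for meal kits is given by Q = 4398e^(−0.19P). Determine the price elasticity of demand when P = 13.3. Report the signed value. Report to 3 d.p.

At P = 13.3, Q = 351.393.
dQ/dP = −0.19·4398e^(−0.19P) = −0.19Q = -66.765.
ε = (dQ/dP)(P/Q) = (-66.765)(13.3/351.393).
|ε| > 1, so demand is elastic at this price.

-2.527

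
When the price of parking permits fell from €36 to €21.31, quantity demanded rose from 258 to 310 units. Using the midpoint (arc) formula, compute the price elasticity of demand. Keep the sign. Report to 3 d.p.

ΔQ = 310 − 258 = 52; ΔP = 21.31 − 36 = -14.69.
Midpoints: P̄ = 28.66, Q̄ = 284.0.
ε = (ΔQ/ΔP)(P̄/Q̄) = (52/-14.69)(28.66/284.0).

-0.357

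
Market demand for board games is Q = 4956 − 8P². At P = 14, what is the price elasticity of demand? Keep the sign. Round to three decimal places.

At P = 14, Q = 3388.
dQ/dP = −16P = -224.
ε = (dQ/dP)(P/Q) = (-224)(14/3388).

-0.926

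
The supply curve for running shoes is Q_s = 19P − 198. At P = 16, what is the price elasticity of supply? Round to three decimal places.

At P = 16, Q_s = 106.
dQ_s/dP = 19.
ε_s = (dQ_s/dP)(P/Q_s) = (19)(16/106).

2.868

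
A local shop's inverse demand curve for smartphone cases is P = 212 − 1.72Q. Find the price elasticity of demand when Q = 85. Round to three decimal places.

-0.450

At Q = 85, P = 212 − 1.72(85) = 65.80.
dP/dQ = −1.72, so dQ/dP = 1/(−1.72) = -0.581.
ε = (dQ/dP)(P/Q) = (-0.581)(65.80/85).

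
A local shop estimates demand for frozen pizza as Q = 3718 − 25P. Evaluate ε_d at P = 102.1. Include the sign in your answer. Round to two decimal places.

At P = 102.1, Q = 1165.500.
dQ/dP = −25.
ε = (dQ/dP)(P/Q) = (-25)(102.1/1165.500).

-2.19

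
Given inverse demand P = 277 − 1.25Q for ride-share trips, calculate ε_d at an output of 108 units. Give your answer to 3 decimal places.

-1.052

At Q = 108, P = 277 − 1.25(108) = 142.00.
dP/dQ = −1.25, so dQ/dP = 1/(−1.25) = -0.800.
ε = (dQ/dP)(P/Q) = (-0.800)(142.00/108).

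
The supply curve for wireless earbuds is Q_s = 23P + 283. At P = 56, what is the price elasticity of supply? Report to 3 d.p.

At P = 56, Q_s = 1571.
dQ_s/dP = 23.
ε_s = (dQ_s/dP)(P/Q_s) = (23)(56/1571).

0.820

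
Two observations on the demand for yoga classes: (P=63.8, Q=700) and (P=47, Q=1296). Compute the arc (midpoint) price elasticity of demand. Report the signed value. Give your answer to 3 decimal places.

-1.969

ΔQ = 1296 − 700 = 596; ΔP = 47 − 63.8 = -16.8.
Midpoints: P̄ = 55.40, Q̄ = 998.0.
ε = (ΔQ/ΔP)(P̄/Q̄) = (596/-16.8)(55.40/998.0).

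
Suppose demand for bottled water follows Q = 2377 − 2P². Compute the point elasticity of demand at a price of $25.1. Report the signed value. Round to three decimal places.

At P = 25.1, Q = 1116.980.
dQ/dP = −4P = -100.400.
ε = (dQ/dP)(P/Q) = (-100.400)(25.1/1116.980).

-2.256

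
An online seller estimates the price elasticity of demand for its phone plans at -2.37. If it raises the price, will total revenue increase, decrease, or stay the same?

|ε| = 2.37 > 1, so demand is elastic. A price rise therefore reduces total revenue.

decrease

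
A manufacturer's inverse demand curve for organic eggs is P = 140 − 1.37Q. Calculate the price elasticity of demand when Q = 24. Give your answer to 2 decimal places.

At Q = 24, P = 140 − 1.37(24) = 107.12.
dP/dQ = −1.37, so dQ/dP = 1/(−1.37) = -0.730.
ε = (dQ/dP)(P/Q) = (-0.730)(107.12/24).

-3.26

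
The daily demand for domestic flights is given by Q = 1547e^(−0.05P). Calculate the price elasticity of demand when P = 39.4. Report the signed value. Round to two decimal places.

-1.97

At P = 39.4, Q = 215.740.
dQ/dP = −0.05·1547e^(−0.05P) = −0.05Q = -10.787.
ε = (dQ/dP)(P/Q) = (-10.787)(39.4/215.740).
|ε| > 1, so demand is elastic at this price.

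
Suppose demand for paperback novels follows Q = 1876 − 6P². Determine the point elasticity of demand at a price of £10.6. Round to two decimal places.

At P = 10.6, Q = 1201.840.
dQ/dP = −12P = -127.200.
ε = (dQ/dP)(P/Q) = (-127.200)(10.6/1201.840).

-1.12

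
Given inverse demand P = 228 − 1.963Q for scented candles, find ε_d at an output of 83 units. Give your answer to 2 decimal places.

At Q = 83, P = 228 − 1.963(83) = 65.07.
dP/dQ = −1.963, so dQ/dP = 1/(−1.963) = -0.509.
ε = (dQ/dP)(P/Q) = (-0.509)(65.07/83).

-0.40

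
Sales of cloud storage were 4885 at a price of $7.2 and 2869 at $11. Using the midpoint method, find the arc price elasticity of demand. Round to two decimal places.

-1.25

ΔQ = 2869 − 4885 = -2016; ΔP = 11 − 7.2 = 3.8.
Midpoints: P̄ = 9.10, Q̄ = 3877.0.
ε = (ΔQ/ΔP)(P̄/Q̄) = (-2016/3.8)(9.10/3877.0).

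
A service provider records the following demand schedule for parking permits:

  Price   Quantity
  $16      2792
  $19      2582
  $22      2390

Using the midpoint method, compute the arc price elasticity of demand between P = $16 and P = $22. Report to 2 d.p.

-0.49

At P = 16, Q = 2792; at P = 22, Q = 2390.
ΔQ = -402, ΔP = 6. Midpoints: P̄ = 19.00, Q̄ = 2591.0.
ε = (ΔQ/ΔP)(P̄/Q̄) = (-402/6)(19.00/2591.0).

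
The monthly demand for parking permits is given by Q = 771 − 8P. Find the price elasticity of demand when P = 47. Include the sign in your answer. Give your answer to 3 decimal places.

At P = 47, Q = 395.
dQ/dP = −8.
ε = (dQ/dP)(P/Q) = (-8)(47/395).
|ε| < 1, so demand is inelastic at this price.

-0.952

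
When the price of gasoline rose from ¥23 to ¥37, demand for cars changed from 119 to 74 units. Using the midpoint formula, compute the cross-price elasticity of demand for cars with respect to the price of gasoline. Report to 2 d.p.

-1.00

ΔQ_x = 74 − 119 = -45; ΔP_y = 37 − 23 = 14.
Midpoints: P̄_y = 30.00, Q̄_x = 96.5.
ε_xy = (ΔQ_x/ΔP_y)(P̄_y/Q̄_x) = (-45/14)(30.00/96.5).
ε_xy < 0, so the goods are complements.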